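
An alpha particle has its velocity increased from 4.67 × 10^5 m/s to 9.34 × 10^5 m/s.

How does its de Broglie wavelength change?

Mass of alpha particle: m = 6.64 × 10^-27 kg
The wavelength decreases by a factor of 2.

Using λ = h/(mv):

Initial wavelength: λ₁ = h/(mv₁) = 2.14 × 10^-13 m
Final wavelength: λ₂ = h/(mv₂) = 1.07 × 10^-13 m

Since λ ∝ 1/v, when velocity increases by a factor of 2, the wavelength decreases by a factor of 2.

λ₂/λ₁ = v₁/v₂ = 1/2

The wavelength decreases by a factor of 2.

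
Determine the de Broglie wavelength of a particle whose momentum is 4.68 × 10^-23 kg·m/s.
1.42 × 10^-11 m

Using the de Broglie relation λ = h/p:

λ = h/p
λ = (6.626 × 10^-34 J·s) / (4.68 × 10^-23 kg·m/s)
λ = 1.42 × 10^-11 m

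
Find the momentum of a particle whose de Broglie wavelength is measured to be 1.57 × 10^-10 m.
4.22 × 10^-24 kg·m/s

From the de Broglie relation λ = h/p, we solve for p:

p = h/λ
p = (6.626 × 10^-34 J·s) / (1.57 × 10^-10 m)
p = 4.22 × 10^-24 kg·m/s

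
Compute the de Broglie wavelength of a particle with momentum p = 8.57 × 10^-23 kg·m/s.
7.73 × 10^-12 m

Using the de Broglie relation λ = h/p:

λ = h/p
λ = (6.626 × 10^-34 J·s) / (8.57 × 10^-23 kg·m/s)
λ = 7.73 × 10^-12 m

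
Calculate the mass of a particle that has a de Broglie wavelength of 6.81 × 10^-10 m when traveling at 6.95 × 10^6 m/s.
1.40 × 10^-31 kg

From the de Broglie relation λ = h/(mv), we solve for m:

m = h/(λv)
m = (6.626 × 10^-34 J·s) / (6.81 × 10^-10 m × 6.95 × 10^6 m/s)
m = 1.40 × 10^-31 kg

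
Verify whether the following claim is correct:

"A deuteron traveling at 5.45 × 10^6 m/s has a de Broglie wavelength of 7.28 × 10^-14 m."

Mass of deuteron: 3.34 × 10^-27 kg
False

The claim is incorrect.

Using λ = h/(mv):
λ = (6.626 × 10^-34 J·s) / (3.34 × 10^-27 kg × 5.45 × 10^6 m/s)
λ = 3.64 × 10^-14 m

The actual wavelength differs from the claimed 7.28 × 10^-14 m.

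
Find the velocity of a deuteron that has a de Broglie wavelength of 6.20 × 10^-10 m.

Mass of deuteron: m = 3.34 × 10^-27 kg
3.20 × 10^2 m/s

From the de Broglie relation λ = h/(mv), we solve for v:

v = h/(mλ)
v = (6.626 × 10^-34 J·s) / (3.34 × 10^-27 kg × 6.20 × 10^-10 m)
v = 3.20 × 10^2 m/s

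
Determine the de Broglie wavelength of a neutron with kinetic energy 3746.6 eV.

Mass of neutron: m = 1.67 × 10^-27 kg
4.68 × 10^-13 m

Using λ = h/√(2mKE):

First convert KE to Joules: KE = 3746.6 eV = 6.003 × 10^-16 J

λ = h/√(2mKE)
λ = (6.626 × 10^-34 J·s) / √(2 × 1.67 × 10^-27 kg × 6.003 × 10^-16 J)
λ = 4.68 × 10^-13 m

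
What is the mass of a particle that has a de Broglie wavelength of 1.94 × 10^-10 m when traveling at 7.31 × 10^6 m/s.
4.67 × 10^-31 kg

From the de Broglie relation λ = h/(mv), we solve for m:

m = h/(λv)
m = (6.626 × 10^-34 J·s) / (1.94 × 10^-10 m × 7.31 × 10^6 m/s)
m = 4.67 × 10^-31 kg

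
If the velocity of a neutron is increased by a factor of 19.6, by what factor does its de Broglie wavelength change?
The wavelength decreases by a factor of 19.6.

From λ = h/(mv), the wavelength is inversely proportional to velocity:

λ ∝ 1/v

If v → 19.6v, then λ → λ/19.6

When velocity is increased by a factor of 19.6, the wavelength decreases by a factor of 19.6.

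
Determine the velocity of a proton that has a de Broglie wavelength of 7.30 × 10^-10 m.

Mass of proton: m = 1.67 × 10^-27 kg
5.44 × 10^2 m/s

From the de Broglie relation λ = h/(mv), we solve for v:

v = h/(mλ)
v = (6.626 × 10^-34 J·s) / (1.67 × 10^-27 kg × 7.30 × 10^-10 m)
v = 5.44 × 10^2 m/s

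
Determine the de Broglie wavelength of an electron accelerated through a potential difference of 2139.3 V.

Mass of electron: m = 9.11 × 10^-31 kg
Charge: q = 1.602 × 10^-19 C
2.65 × 10^-11 m

When a particle is accelerated through voltage V, it gains kinetic energy KE = qV.

The de Broglie wavelength is then λ = h/√(2mqV):

λ = h/√(2mqV)
λ = (6.626 × 10^-34 J·s) / √(2 × 9.11 × 10^-31 kg × 1.602 × 10^-19 C × 2139.3 V)
λ = 2.65 × 10^-11 m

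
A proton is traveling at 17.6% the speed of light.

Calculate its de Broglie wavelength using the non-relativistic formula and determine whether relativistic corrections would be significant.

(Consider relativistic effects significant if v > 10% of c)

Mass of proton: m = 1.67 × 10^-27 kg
Yes, relativistic corrections are needed.

Using the non-relativistic de Broglie formula λ = h/(mv):

v = 17.6% × c = 5.276 × 10^7 m/s

λ = h/(mv)
λ = (6.626 × 10^-34 J·s) / (1.67 × 10^-27 kg × 5.276 × 10^7 m/s)
λ = 7.52 × 10^-15 m

Since v = 17.6% of c > 10% of c, relativistic corrections ARE significant and the actual wavelength would differ from this non-relativistic estimate.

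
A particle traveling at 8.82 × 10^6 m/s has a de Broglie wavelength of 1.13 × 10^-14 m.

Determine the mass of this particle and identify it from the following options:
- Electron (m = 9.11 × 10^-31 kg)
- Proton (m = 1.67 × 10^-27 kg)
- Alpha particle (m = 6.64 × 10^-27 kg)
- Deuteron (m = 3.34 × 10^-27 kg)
The particle is an alpha particle.

From λ = h/(mv), solve for mass:

m = h/(λv)
m = (6.626 × 10^-34 J·s) / (1.13 × 10^-14 m × 8.82 × 10^6 m/s)
m = 6.65 × 10^-27 kg

Comparing with the listed masses, this is closest to an alpha particle.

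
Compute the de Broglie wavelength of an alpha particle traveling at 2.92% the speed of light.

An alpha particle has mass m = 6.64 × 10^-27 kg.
1.14 × 10^-14 m

Using the de Broglie relation λ = h/(mv):

v = 2.92% × c = 8.754 × 10^6 m/s

λ = h/(mv)
λ = (6.626 × 10^-34 J·s) / (6.64 × 10^-27 kg × 8.754 × 10^6 m/s)
λ = 1.14 × 10^-14 m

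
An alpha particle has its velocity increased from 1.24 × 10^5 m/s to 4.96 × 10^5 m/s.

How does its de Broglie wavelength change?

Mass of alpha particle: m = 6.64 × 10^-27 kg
The wavelength decreases by a factor of 4.

Using λ = h/(mv):

Initial wavelength: λ₁ = h/(mv₁) = 8.05 × 10^-13 m
Final wavelength: λ₂ = h/(mv₂) = 2.01 × 10^-13 m

Since λ ∝ 1/v, when velocity increases by a factor of 4, the wavelength decreases by a factor of 4.

λ₂/λ₁ = v₁/v₂ = 1/4

The wavelength decreases by a factor of 4.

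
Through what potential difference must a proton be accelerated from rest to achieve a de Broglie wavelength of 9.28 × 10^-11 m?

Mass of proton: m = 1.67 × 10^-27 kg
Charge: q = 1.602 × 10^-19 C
9.53 × 10^-2 V

From λ = h/√(2mqV), we solve for V:

λ² = h²/(2mqV)
V = h²/(2mqλ²)
V = (6.626 × 10^-34 J·s)² / (2 × 1.67 × 10^-27 kg × 1.602 × 10^-19 C × (9.28 × 10^-11 m)²)
V = 9.53 × 10^-2 V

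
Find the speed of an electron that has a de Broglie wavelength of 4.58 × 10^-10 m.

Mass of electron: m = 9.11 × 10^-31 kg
1.59 × 10^6 m/s

From the de Broglie relation λ = h/(mv), we solve for v:

v = h/(mλ)
v = (6.626 × 10^-34 J·s) / (9.11 × 10^-31 kg × 4.58 × 10^-10 m)
v = 1.59 × 10^6 m/s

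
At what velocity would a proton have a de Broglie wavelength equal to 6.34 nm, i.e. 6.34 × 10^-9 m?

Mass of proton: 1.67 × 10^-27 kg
6.26 × 10^1 m/s

From λ = h/(mv), solve for v:

v = h/(mλ)
v = (6.626 × 10^-34 J·s) / (1.67 × 10^-27 kg × 6.34 × 10^-9 m)
v = 6.26 × 10^1 m/s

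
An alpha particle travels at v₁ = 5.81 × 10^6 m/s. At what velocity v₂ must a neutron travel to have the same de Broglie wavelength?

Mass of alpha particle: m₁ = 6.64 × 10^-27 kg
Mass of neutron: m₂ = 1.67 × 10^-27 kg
v₂ = 2.31 × 10^7 m/s

For equal de Broglie wavelengths: λ₁ = λ₂

h/(m₁v₁) = h/(m₂v₂)
m₁v₁ = m₂v₂
v₂ = v₁ · (m₁/m₂)

v₂ = 5.81 × 10^6 m/s × (6.64 × 10^-27 kg / 1.67 × 10^-27 kg)
v₂ = 2.31 × 10^7 m/s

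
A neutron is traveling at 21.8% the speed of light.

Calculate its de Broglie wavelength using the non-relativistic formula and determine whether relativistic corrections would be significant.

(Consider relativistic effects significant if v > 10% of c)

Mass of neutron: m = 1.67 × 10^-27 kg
Yes, relativistic corrections are needed.

Using the non-relativistic de Broglie formula λ = h/(mv):

v = 21.8% × c = 6.535 × 10^7 m/s

λ = h/(mv)
λ = (6.626 × 10^-34 J·s) / (1.67 × 10^-27 kg × 6.535 × 10^7 m/s)
λ = 6.07 × 10^-15 m

Since v = 21.8% of c > 10% of c, relativistic corrections ARE significant and the actual wavelength would differ from this non-relativistic estimate.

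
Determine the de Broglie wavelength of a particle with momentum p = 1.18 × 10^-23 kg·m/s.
5.62 × 10^-11 m

Using the de Broglie relation λ = h/p:

λ = h/p
λ = (6.626 × 10^-34 J·s) / (1.18 × 10^-23 kg·m/s)
λ = 5.62 × 10^-11 m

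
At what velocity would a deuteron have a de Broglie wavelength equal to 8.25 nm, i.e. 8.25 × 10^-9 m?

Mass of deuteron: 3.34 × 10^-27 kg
2.40 × 10^1 m/s

From λ = h/(mv), solve for v:

v = h/(mλ)
v = (6.626 × 10^-34 J·s) / (3.34 × 10^-27 kg × 8.25 × 10^-9 m)
v = 2.40 × 10^1 m/s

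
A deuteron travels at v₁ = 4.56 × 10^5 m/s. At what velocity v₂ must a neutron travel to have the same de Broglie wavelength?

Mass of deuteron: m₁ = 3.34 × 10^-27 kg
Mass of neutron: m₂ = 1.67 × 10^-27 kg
v₂ = 9.12 × 10^5 m/s

For equal de Broglie wavelengths: λ₁ = λ₂

h/(m₁v₁) = h/(m₂v₂)
m₁v₁ = m₂v₂
v₂ = v₁ · (m₁/m₂)

v₂ = 4.56 × 10^5 m/s × (3.34 × 10^-27 kg / 1.67 × 10^-27 kg)
v₂ = 9.12 × 10^5 m/s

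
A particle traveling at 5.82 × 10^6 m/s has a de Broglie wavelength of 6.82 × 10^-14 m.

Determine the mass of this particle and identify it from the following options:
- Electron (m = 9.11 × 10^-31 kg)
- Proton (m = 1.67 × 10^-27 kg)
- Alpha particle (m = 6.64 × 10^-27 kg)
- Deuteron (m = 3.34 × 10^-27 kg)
The particle is a proton.

From λ = h/(mv), solve for mass:

m = h/(λv)
m = (6.626 × 10^-34 J·s) / (6.82 × 10^-14 m × 5.82 × 10^6 m/s)
m = 1.67 × 10^-27 kg

Comparing with the listed masses, this is closest to a proton.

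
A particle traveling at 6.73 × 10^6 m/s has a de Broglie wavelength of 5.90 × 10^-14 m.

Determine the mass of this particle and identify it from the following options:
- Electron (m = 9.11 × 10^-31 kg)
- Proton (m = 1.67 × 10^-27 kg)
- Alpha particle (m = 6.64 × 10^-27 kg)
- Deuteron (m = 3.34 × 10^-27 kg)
The particle is a proton.

From λ = h/(mv), solve for mass:

m = h/(λv)
m = (6.626 × 10^-34 J·s) / (5.90 × 10^-14 m × 6.73 × 10^6 m/s)
m = 1.67 × 10^-27 kg

Comparing with the listed masses, this is closest to a proton.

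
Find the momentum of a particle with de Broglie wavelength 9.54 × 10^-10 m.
6.95 × 10^-25 kg·m/s

From the de Broglie relation λ = h/p, we solve for p:

p = h/λ
p = (6.626 × 10^-34 J·s) / (9.54 × 10^-10 m)
p = 6.95 × 10^-25 kg·m/s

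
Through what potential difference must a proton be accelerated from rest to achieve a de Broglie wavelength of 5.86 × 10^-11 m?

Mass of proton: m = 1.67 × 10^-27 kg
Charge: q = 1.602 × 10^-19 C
2.39 × 10^-1 V

From λ = h/√(2mqV), we solve for V:

λ² = h²/(2mqV)
V = h²/(2mqλ²)
V = (6.626 × 10^-34 J·s)² / (2 × 1.67 × 10^-27 kg × 1.602 × 10^-19 C × (5.86 × 10^-11 m)²)
V = 2.39 × 10^-1 V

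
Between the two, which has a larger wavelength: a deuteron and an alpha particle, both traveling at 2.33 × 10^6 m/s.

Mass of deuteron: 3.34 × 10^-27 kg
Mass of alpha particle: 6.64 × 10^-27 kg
The deuteron has the longer wavelength.

Using λ = h/(mv), since both particles have the same velocity, the wavelength depends only on mass.

For deuteron: λ₁ = h/(m₁v) = 8.51 × 10^-14 m
For alpha particle: λ₂ = h/(m₂v) = 4.28 × 10^-14 m

Since λ ∝ 1/m at constant velocity, the lighter particle has the longer wavelength.

The deuteron has the longer de Broglie wavelength.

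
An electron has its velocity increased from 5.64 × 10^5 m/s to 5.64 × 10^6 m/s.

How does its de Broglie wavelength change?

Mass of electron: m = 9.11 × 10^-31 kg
The wavelength decreases by a factor of 10.

Using λ = h/(mv):

Initial wavelength: λ₁ = h/(mv₁) = 1.29 × 10^-9 m
Final wavelength: λ₂ = h/(mv₂) = 1.29 × 10^-10 m

Since λ ∝ 1/v, when velocity increases by a factor of 10, the wavelength decreases by a factor of 10.

λ₂/λ₁ = v₁/v₂ = 1/10

The wavelength decreases by a factor of 10.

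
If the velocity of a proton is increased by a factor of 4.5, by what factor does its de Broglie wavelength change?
The wavelength decreases by a factor of 4.5.

From λ = h/(mv), the wavelength is inversely proportional to velocity:

λ ∝ 1/v

If v → 4.5v, then λ → λ/4.5

When velocity is increased by a factor of 4.5, the wavelength decreases by a factor of 4.5.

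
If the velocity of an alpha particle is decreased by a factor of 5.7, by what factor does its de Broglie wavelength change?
The wavelength increases by a factor of 5.7.

From λ = h/(mv), the wavelength is inversely proportional to velocity:

λ ∝ 1/v

If v → v/5.7, then λ → 5.7λ

When velocity is decreased by a factor of 5.7, the wavelength increases by a factor of 5.7.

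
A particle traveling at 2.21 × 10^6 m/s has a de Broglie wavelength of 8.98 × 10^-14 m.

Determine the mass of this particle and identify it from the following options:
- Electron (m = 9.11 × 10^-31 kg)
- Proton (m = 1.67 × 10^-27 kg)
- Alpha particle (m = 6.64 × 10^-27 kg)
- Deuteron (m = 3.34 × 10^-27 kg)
The particle is a deuteron.

From λ = h/(mv), solve for mass:

m = h/(λv)
m = (6.626 × 10^-34 J·s) / (8.98 × 10^-14 m × 2.21 × 10^6 m/s)
m = 3.34 × 10^-27 kg

Comparing with the listed masses, this is closest to a deuteron.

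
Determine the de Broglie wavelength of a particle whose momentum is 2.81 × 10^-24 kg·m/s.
2.36 × 10^-10 m

Using the de Broglie relation λ = h/p:

λ = h/p
λ = (6.626 × 10^-34 J·s) / (2.81 × 10^-24 kg·m/s)
λ = 2.36 × 10^-10 m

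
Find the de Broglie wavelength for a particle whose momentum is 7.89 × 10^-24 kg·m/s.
8.40 × 10^-11 m

Using the de Broglie relation λ = h/p:

λ = h/p
λ = (6.626 × 10^-34 J·s) / (7.89 × 10^-24 kg·m/s)
λ = 8.40 × 10^-11 m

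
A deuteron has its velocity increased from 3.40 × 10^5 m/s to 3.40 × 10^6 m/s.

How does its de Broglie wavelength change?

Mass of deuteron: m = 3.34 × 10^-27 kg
The wavelength decreases by a factor of 10.

Using λ = h/(mv):

Initial wavelength: λ₁ = h/(mv₁) = 5.83 × 10^-13 m
Final wavelength: λ₂ = h/(mv₂) = 5.83 × 10^-14 m

Since λ ∝ 1/v, when velocity increases by a factor of 10, the wavelength decreases by a factor of 10.

λ₂/λ₁ = v₁/v₂ = 1/10

The wavelength decreases by a factor of 10.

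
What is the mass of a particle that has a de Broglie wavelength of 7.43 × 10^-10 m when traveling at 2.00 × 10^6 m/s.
4.46 × 10^-31 kg

From the de Broglie relation λ = h/(mv), we solve for m:

m = h/(λv)
m = (6.626 × 10^-34 J·s) / (7.43 × 10^-10 m × 2.00 × 10^6 m/s)
m = 4.46 × 10^-31 kg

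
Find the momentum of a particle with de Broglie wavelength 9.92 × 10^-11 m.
6.68 × 10^-24 kg·m/s

From the de Broglie relation λ = h/p, we solve for p:

p = h/λ
p = (6.626 × 10^-34 J·s) / (9.92 × 10^-11 m)
p = 6.68 × 10^-24 kg·m/s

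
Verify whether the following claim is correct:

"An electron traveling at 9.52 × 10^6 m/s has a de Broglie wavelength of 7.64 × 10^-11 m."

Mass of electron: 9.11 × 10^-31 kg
True

The claim is correct.

Using λ = h/(mv):
λ = (6.626 × 10^-34 J·s) / (9.11 × 10^-31 kg × 9.52 × 10^6 m/s)
λ = 7.64 × 10^-11 m

This matches the claimed value.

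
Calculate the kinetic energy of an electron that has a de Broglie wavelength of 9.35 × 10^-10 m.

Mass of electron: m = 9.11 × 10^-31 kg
2.76 × 10^-19 J (or 1.72 eV)

From λ = h/√(2mKE), we solve for KE:

λ² = h²/(2mKE)
KE = h²/(2mλ²)
KE = (6.626 × 10^-34 J·s)² / (2 × 9.11 × 10^-31 kg × (9.35 × 10^-10 m)²)
KE = 2.76 × 10^-19 J
KE = 1.72 eV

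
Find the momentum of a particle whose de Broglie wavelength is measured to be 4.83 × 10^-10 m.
1.37 × 10^-24 kg·m/s

From the de Broglie relation λ = h/p, we solve for p:

p = h/λ
p = (6.626 × 10^-34 J·s) / (4.83 × 10^-10 m)
p = 1.37 × 10^-24 kg·m/s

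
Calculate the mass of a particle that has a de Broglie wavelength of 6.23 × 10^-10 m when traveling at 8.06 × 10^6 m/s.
1.32 × 10^-31 kg

From the de Broglie relation λ = h/(mv), we solve for m:

m = h/(λv)
m = (6.626 × 10^-34 J·s) / (6.23 × 10^-10 m × 8.06 × 10^6 m/s)
m = 1.32 × 10^-31 kg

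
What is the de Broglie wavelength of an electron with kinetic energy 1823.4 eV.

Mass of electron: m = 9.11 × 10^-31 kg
2.87 × 10^-11 m

Using λ = h/√(2mKE):

First convert KE to Joules: KE = 1823.4 eV = 2.921 × 10^-16 J

λ = h/√(2mKE)
λ = (6.626 × 10^-34 J·s) / √(2 × 9.11 × 10^-31 kg × 2.921 × 10^-16 J)
λ = 2.87 × 10^-11 m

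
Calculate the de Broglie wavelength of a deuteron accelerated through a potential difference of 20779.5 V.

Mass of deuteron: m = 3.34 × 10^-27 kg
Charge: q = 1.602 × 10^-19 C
1.41 × 10^-13 m

When a particle is accelerated through voltage V, it gains kinetic energy KE = qV.

The de Broglie wavelength is then λ = h/√(2mqV):

λ = h/√(2mqV)
λ = (6.626 × 10^-34 J·s) / √(2 × 3.34 × 10^-27 kg × 1.602 × 10^-19 C × 20779.5 V)
λ = 1.41 × 10^-13 m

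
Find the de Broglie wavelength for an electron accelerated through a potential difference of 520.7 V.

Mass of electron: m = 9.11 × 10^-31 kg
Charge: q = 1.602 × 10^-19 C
5.37 × 10^-11 m

When a particle is accelerated through voltage V, it gains kinetic energy KE = qV.

The de Broglie wavelength is then λ = h/√(2mqV):

λ = h/√(2mqV)
λ = (6.626 × 10^-34 J·s) / √(2 × 9.11 × 10^-31 kg × 1.602 × 10^-19 C × 520.7 V)
λ = 5.37 × 10^-11 m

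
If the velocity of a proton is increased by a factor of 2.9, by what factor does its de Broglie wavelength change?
The wavelength decreases by a factor of 2.9.

From λ = h/(mv), the wavelength is inversely proportional to velocity:

λ ∝ 1/v

If v → 2.9v, then λ → λ/2.9

When velocity is increased by a factor of 2.9, the wavelength decreases by a factor of 2.9.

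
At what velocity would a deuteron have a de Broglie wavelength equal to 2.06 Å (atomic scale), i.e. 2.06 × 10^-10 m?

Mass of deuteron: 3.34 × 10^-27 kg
9.63 × 10^2 m/s

From λ = h/(mv), solve for v:

v = h/(mλ)
v = (6.626 × 10^-34 J·s) / (3.34 × 10^-27 kg × 2.06 × 10^-10 m)
v = 9.63 × 10^2 m/s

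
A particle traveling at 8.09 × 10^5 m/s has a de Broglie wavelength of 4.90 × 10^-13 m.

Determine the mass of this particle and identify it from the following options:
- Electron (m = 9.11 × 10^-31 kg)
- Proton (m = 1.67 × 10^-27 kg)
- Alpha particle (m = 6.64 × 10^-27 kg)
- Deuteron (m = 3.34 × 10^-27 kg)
The particle is a proton.

From λ = h/(mv), solve for mass:

m = h/(λv)
m = (6.626 × 10^-34 J·s) / (4.90 × 10^-13 m × 8.09 × 10^5 m/s)
m = 1.67 × 10^-27 kg

Comparing with the listed masses, this is closest to a proton.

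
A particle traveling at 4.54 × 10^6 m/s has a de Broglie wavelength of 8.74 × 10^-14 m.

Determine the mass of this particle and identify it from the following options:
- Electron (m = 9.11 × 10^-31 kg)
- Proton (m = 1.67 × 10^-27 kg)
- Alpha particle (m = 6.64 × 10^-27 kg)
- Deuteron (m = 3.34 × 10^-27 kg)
The particle is a proton.

From λ = h/(mv), solve for mass:

m = h/(λv)
m = (6.626 × 10^-34 J·s) / (8.74 × 10^-14 m × 4.54 × 10^6 m/s)
m = 1.67 × 10^-27 kg

Comparing with the listed masses, this is closest to a proton.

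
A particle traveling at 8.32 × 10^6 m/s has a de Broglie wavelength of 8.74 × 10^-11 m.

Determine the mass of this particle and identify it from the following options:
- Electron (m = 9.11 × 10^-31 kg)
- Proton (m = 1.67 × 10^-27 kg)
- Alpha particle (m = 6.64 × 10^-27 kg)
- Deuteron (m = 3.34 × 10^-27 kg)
The particle is an electron.

From λ = h/(mv), solve for mass:

m = h/(λv)
m = (6.626 × 10^-34 J·s) / (8.74 × 10^-11 m × 8.32 × 10^6 m/s)
m = 9.11 × 10^-31 kg

Comparing with the listed masses, this is closest to an electron.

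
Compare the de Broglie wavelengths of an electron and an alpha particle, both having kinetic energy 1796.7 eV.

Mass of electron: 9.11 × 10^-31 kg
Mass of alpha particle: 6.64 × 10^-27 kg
The electron has the longer wavelength.

Using λ = h/√(2mKE):

For electron: λ₁ = h/√(2m₁KE) = 2.89 × 10^-11 m
For alpha particle: λ₂ = h/√(2m₂KE) = 3.39 × 10^-13 m

Since λ ∝ 1/√m at constant kinetic energy, the lighter particle has the longer wavelength.

The electron has the longer de Broglie wavelength.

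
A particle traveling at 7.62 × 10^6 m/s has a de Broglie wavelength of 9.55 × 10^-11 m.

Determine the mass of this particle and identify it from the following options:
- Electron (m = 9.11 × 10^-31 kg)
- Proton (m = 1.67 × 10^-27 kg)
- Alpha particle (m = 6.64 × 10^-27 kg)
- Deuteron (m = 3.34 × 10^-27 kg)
The particle is an electron.

From λ = h/(mv), solve for mass:

m = h/(λv)
m = (6.626 × 10^-34 J·s) / (9.55 × 10^-11 m × 7.62 × 10^6 m/s)
m = 9.11 × 10^-31 kg

Comparing with the listed masses, this is closest to an electron.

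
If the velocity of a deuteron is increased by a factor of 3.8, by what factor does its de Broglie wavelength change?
The wavelength decreases by a factor of 3.8.

From λ = h/(mv), the wavelength is inversely proportional to velocity:

λ ∝ 1/v

If v → 3.8v, then λ → λ/3.8

When velocity is increased by a factor of 3.8, the wavelength decreases by a factor of 3.8.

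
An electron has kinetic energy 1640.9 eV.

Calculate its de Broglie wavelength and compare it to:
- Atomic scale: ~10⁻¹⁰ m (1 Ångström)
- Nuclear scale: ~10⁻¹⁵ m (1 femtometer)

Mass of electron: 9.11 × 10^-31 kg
λ = 3.03 × 10^-11 m, which is between nuclear and atomic scales.

Using λ = h/√(2mKE):

KE = 1640.9 eV = 2.629 × 10^-16 J

λ = h/√(2mKE)
λ = (6.626 × 10^-34 J·s) / √(2 × 9.11 × 10^-31 kg × 2.629 × 10^-16 J)
λ = 3.03 × 10^-11 m

Comparison:
- Atomic scale (10⁻¹⁰ m): λ is 0.3× this size
- Nuclear scale (10⁻¹⁵ m): λ is 3e+04× this size

The wavelength is between nuclear and atomic scales.

This wavelength is appropriate for probing atomic structure but too large for nuclear physics experiments.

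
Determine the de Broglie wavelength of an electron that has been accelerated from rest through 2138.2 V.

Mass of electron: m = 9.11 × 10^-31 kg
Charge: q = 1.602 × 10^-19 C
2.65 × 10^-11 m

When a particle is accelerated through voltage V, it gains kinetic energy KE = qV.

The de Broglie wavelength is then λ = h/√(2mqV):

λ = h/√(2mqV)
λ = (6.626 × 10^-34 J·s) / √(2 × 9.11 × 10^-31 kg × 1.602 × 10^-19 C × 2138.2 V)
λ = 2.65 × 10^-11 m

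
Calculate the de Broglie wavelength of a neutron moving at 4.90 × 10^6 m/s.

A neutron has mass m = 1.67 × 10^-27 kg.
8.10 × 10^-14 m

Using the de Broglie relation λ = h/(mv):

λ = h/(mv)
λ = (6.626 × 10^-34 J·s) / (1.67 × 10^-27 kg × 4.90 × 10^6 m/s)
λ = 8.10 × 10^-14 m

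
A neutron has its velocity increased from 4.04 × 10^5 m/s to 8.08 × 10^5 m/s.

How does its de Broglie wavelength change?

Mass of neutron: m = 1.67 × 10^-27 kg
The wavelength decreases by a factor of 2.

Using λ = h/(mv):

Initial wavelength: λ₁ = h/(mv₁) = 9.82 × 10^-13 m
Final wavelength: λ₂ = h/(mv₂) = 4.91 × 10^-13 m

Since λ ∝ 1/v, when velocity increases by a factor of 2, the wavelength decreases by a factor of 2.

λ₂/λ₁ = v₁/v₂ = 1/2

The wavelength decreases by a factor of 2.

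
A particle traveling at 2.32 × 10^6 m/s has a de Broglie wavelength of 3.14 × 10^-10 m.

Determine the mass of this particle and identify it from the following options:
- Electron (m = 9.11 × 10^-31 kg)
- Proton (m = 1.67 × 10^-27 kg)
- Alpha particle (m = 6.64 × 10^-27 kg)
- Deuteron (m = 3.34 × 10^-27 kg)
The particle is an electron.

From λ = h/(mv), solve for mass:

m = h/(λv)
m = (6.626 × 10^-34 J·s) / (3.14 × 10^-10 m × 2.32 × 10^6 m/s)
m = 9.10 × 10^-31 kg

Comparing with the listed masses, this is closest to an electron.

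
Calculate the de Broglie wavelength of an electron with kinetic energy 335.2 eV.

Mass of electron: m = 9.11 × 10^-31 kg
6.70 × 10^-11 m

Using λ = h/√(2mKE):

First convert KE to Joules: KE = 335.2 eV = 5.370 × 10^-17 J

λ = h/√(2mKE)
λ = (6.626 × 10^-34 J·s) / √(2 × 9.11 × 10^-31 kg × 5.370 × 10^-17 J)
λ = 6.70 × 10^-11 m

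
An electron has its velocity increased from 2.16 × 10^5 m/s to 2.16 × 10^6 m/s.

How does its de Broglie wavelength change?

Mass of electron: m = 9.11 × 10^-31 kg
The wavelength decreases by a factor of 10.

Using λ = h/(mv):

Initial wavelength: λ₁ = h/(mv₁) = 3.37 × 10^-9 m
Final wavelength: λ₂ = h/(mv₂) = 3.37 × 10^-10 m

Since λ ∝ 1/v, when velocity increases by a factor of 10, the wavelength decreases by a factor of 10.

λ₂/λ₁ = v₁/v₂ = 1/10

The wavelength decreases by a factor of 10.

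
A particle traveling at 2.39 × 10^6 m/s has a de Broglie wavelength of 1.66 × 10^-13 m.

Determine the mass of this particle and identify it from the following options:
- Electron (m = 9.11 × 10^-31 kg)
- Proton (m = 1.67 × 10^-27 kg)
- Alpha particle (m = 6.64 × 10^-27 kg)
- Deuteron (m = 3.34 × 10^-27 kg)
The particle is a proton.

From λ = h/(mv), solve for mass:

m = h/(λv)
m = (6.626 × 10^-34 J·s) / (1.66 × 10^-13 m × 2.39 × 10^6 m/s)
m = 1.67 × 10^-27 kg

Comparing with the listed masses, this is closest to a proton.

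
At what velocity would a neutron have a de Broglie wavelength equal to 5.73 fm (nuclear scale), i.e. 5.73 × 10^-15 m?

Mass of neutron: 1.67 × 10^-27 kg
6.92 × 10^7 m/s

From λ = h/(mv), solve for v:

v = h/(mλ)
v = (6.626 × 10^-34 J·s) / (1.67 × 10^-27 kg × 5.73 × 10^-15 m)
v = 6.92 × 10^7 m/s

Note: This velocity is 23.1% of the speed of light, so relativistic corrections would be needed for a more accurate calculation.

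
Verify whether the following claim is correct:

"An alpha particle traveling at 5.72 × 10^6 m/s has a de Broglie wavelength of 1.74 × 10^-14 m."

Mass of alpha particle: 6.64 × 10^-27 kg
True

The claim is correct.

Using λ = h/(mv):
λ = (6.626 × 10^-34 J·s) / (6.64 × 10^-27 kg × 5.72 × 10^6 m/s)
λ = 1.74 × 10^-14 m

This matches the claimed value.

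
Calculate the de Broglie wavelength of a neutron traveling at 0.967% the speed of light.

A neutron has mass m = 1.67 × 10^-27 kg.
1.37 × 10^-13 m

Using the de Broglie relation λ = h/(mv):

v = 0.967% × c = 2.899 × 10^6 m/s

λ = h/(mv)
λ = (6.626 × 10^-34 J·s) / (1.67 × 10^-27 kg × 2.899 × 10^6 m/s)
λ = 1.37 × 10^-13 m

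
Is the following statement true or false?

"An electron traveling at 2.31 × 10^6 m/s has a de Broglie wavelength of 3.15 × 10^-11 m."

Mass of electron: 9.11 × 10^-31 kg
False

The claim is incorrect.

Using λ = h/(mv):
λ = (6.626 × 10^-34 J·s) / (9.11 × 10^-31 kg × 2.31 × 10^6 m/s)
λ = 3.15 × 10^-10 m

The actual wavelength differs from the claimed 3.15 × 10^-11 m.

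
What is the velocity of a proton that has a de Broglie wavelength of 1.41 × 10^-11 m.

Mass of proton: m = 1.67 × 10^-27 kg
2.81 × 10^4 m/s

From the de Broglie relation λ = h/(mv), we solve for v:

v = h/(mλ)
v = (6.626 × 10^-34 J·s) / (1.67 × 10^-27 kg × 1.41 × 10^-11 m)
v = 2.81 × 10^4 m/s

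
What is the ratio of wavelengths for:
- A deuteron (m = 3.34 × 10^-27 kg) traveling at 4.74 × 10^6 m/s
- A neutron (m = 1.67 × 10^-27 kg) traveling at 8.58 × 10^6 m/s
λ₁/λ₂ = 0.905

Using λ = h/(mv):

λ₁ = h/(m₁v₁) = 4.19 × 10^-14 m
λ₂ = h/(m₂v₂) = 4.62 × 10^-14 m

Ratio λ₁/λ₂ = (m₂v₂)/(m₁v₁)
         = (1.67 × 10^-27 kg × 8.58 × 10^6 m/s) / (3.34 × 10^-27 kg × 4.74 × 10^6 m/s)
         = 0.905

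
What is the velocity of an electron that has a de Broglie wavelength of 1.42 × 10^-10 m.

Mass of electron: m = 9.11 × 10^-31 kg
5.12 × 10^6 m/s

From the de Broglie relation λ = h/(mv), we solve for v:

v = h/(mλ)
v = (6.626 × 10^-34 J·s) / (9.11 × 10^-31 kg × 1.42 × 10^-10 m)
v = 5.12 × 10^6 m/s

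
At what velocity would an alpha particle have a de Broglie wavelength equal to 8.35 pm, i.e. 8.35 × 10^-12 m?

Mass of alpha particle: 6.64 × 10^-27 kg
1.20 × 10^4 m/s

From λ = h/(mv), solve for v:

v = h/(mλ)
v = (6.626 × 10^-34 J·s) / (6.64 × 10^-27 kg × 8.35 × 10^-12 m)
v = 1.20 × 10^4 m/s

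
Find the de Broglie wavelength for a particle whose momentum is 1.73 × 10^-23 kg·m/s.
3.83 × 10^-11 m

Using the de Broglie relation λ = h/p:

λ = h/p
λ = (6.626 × 10^-34 J·s) / (1.73 × 10^-23 kg·m/s)
λ = 3.83 × 10^-11 m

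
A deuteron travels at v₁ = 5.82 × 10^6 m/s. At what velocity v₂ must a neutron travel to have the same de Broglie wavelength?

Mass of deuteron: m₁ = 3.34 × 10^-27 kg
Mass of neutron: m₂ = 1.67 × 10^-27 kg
v₂ = 1.16 × 10^7 m/s

For equal de Broglie wavelengths: λ₁ = λ₂

h/(m₁v₁) = h/(m₂v₂)
m₁v₁ = m₂v₂
v₂ = v₁ · (m₁/m₂)

v₂ = 5.82 × 10^6 m/s × (3.34 × 10^-27 kg / 1.67 × 10^-27 kg)
v₂ = 1.16 × 10^7 m/s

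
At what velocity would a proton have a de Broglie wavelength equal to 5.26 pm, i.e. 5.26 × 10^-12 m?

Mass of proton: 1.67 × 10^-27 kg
7.54 × 10^4 m/s

From λ = h/(mv), solve for v:

v = h/(mλ)
v = (6.626 × 10^-34 J·s) / (1.67 × 10^-27 kg × 5.26 × 10^-12 m)
v = 7.54 × 10^4 m/s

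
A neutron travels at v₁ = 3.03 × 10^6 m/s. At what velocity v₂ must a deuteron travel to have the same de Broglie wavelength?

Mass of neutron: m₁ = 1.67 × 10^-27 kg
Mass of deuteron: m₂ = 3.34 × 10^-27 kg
v₂ = 1.52 × 10^6 m/s

For equal de Broglie wavelengths: λ₁ = λ₂

h/(m₁v₁) = h/(m₂v₂)
m₁v₁ = m₂v₂
v₂ = v₁ · (m₁/m₂)

v₂ = 3.03 × 10^6 m/s × (1.67 × 10^-27 kg / 3.34 × 10^-27 kg)
v₂ = 1.52 × 10^6 m/s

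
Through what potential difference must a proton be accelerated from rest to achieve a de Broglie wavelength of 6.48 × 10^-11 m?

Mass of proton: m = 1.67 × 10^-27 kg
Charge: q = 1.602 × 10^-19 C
1.95 × 10^-1 V

From λ = h/√(2mqV), we solve for V:

λ² = h²/(2mqV)
V = h²/(2mqλ²)
V = (6.626 × 10^-34 J·s)² / (2 × 1.67 × 10^-27 kg × 1.602 × 10^-19 C × (6.48 × 10^-11 m)²)
V = 1.95 × 10^-1 V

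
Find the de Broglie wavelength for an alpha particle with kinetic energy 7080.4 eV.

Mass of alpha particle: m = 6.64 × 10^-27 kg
1.71 × 10^-13 m

Using λ = h/√(2mKE):

First convert KE to Joules: KE = 7080.4 eV = 1.134 × 10^-15 J

λ = h/√(2mKE)
λ = (6.626 × 10^-34 J·s) / √(2 × 6.64 × 10^-27 kg × 1.134 × 10^-15 J)
λ = 1.71 × 10^-13 m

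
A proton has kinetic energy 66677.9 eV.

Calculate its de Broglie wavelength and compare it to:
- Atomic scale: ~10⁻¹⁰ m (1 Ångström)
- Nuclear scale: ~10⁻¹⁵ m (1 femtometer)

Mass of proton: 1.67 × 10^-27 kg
λ = 1.11 × 10^-13 m, which is between nuclear and atomic scales.

Using λ = h/√(2mKE):

KE = 66677.9 eV = 1.068 × 10^-14 J

λ = h/√(2mKE)
λ = (6.626 × 10^-34 J·s) / √(2 × 1.67 × 10^-27 kg × 1.068 × 10^-14 J)
λ = 1.11 × 10^-13 m

Comparison:
- Atomic scale (10⁻¹⁰ m): λ is 0.0011× this size
- Nuclear scale (10⁻¹⁵ m): λ is 1.1e+02× this size

The wavelength is between nuclear and atomic scales.

This wavelength is appropriate for probing atomic structure but too large for nuclear physics experiments.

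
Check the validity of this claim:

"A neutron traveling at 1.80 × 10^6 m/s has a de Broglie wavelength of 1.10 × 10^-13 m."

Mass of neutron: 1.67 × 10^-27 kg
False

The claim is incorrect.

Using λ = h/(mv):
λ = (6.626 × 10^-34 J·s) / (1.67 × 10^-27 kg × 1.80 × 10^6 m/s)
λ = 2.20 × 10^-13 m

The actual wavelength differs from the claimed 1.10 × 10^-13 m.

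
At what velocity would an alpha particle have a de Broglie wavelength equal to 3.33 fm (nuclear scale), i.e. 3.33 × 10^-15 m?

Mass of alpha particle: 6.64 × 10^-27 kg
3.00 × 10^7 m/s

From λ = h/(mv), solve for v:

v = h/(mλ)
v = (6.626 × 10^-34 J·s) / (6.64 × 10^-27 kg × 3.33 × 10^-15 m)
v = 3.00 × 10^7 m/s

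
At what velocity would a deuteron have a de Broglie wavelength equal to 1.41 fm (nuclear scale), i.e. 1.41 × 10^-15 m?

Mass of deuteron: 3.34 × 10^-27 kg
1.41 × 10^8 m/s

From λ = h/(mv), solve for v:

v = h/(mλ)
v = (6.626 × 10^-34 J·s) / (3.34 × 10^-27 kg × 1.41 × 10^-15 m)
v = 1.41 × 10^8 m/s

Note: This velocity is 46.9% of the speed of light, so relativistic corrections would be needed for a more accurate calculation.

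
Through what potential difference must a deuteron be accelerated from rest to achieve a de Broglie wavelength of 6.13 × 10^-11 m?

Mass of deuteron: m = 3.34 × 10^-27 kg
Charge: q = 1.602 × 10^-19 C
1.09 × 10^-1 V

From λ = h/√(2mqV), we solve for V:

λ² = h²/(2mqV)
V = h²/(2mqλ²)
V = (6.626 × 10^-34 J·s)² / (2 × 3.34 × 10^-27 kg × 1.602 × 10^-19 C × (6.13 × 10^-11 m)²)
V = 1.09 × 10^-1 V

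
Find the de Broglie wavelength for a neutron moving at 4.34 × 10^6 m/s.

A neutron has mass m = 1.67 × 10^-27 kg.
9.14 × 10^-14 m

Using the de Broglie relation λ = h/(mv):

λ = h/(mv)
λ = (6.626 × 10^-34 J·s) / (1.67 × 10^-27 kg × 4.34 × 10^6 m/s)
λ = 9.14 × 10^-14 m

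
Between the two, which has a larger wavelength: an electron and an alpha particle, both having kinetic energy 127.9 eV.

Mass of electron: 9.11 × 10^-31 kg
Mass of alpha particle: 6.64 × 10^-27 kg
The electron has the longer wavelength.

Using λ = h/√(2mKE):

For electron: λ₁ = h/√(2m₁KE) = 1.08 × 10^-10 m
For alpha particle: λ₂ = h/√(2m₂KE) = 1.27 × 10^-12 m

Since λ ∝ 1/√m at constant kinetic energy, the lighter particle has the longer wavelength.

The electron has the longer de Broglie wavelength.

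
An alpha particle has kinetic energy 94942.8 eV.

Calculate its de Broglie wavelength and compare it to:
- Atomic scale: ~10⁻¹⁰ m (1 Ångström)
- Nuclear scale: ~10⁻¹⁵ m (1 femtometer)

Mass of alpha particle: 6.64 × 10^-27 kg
λ = 4.66 × 10^-14 m, which is between nuclear and atomic scales.

Using λ = h/√(2mKE):

KE = 94942.8 eV = 1.521 × 10^-14 J

λ = h/√(2mKE)
λ = (6.626 × 10^-34 J·s) / √(2 × 6.64 × 10^-27 kg × 1.521 × 10^-14 J)
λ = 4.66 × 10^-14 m

Comparison:
- Atomic scale (10⁻¹⁰ m): λ is 0.00047× this size
- Nuclear scale (10⁻¹⁵ m): λ is 47× this size

The wavelength is between nuclear and atomic scales.

This wavelength is appropriate for probing atomic structure but too large for nuclear physics experiments.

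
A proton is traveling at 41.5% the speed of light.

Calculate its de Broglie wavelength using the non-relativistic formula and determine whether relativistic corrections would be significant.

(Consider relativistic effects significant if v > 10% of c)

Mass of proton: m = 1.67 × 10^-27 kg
Yes, relativistic corrections are needed.

Using the non-relativistic de Broglie formula λ = h/(mv):

v = 41.5% × c = 1.244 × 10^8 m/s

λ = h/(mv)
λ = (6.626 × 10^-34 J·s) / (1.67 × 10^-27 kg × 1.244 × 10^8 m/s)
λ = 3.19 × 10^-15 m

Since v = 41.5% of c > 10% of c, relativistic corrections ARE significant and the actual wavelength would differ from this non-relativistic estimate.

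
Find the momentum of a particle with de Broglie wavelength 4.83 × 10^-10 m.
1.37 × 10^-24 kg·m/s

From the de Broglie relation λ = h/p, we solve for p:

p = h/λ
p = (6.626 × 10^-34 J·s) / (4.83 × 10^-10 m)
p = 1.37 × 10^-24 kg·m/s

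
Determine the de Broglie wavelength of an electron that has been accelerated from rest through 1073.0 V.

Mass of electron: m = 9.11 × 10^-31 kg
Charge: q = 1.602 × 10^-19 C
3.74 × 10^-11 m

When a particle is accelerated through voltage V, it gains kinetic energy KE = qV.

The de Broglie wavelength is then λ = h/√(2mqV):

λ = h/√(2mqV)
λ = (6.626 × 10^-34 J·s) / √(2 × 9.11 × 10^-31 kg × 1.602 × 10^-19 C × 1073.0 V)
λ = 3.74 × 10^-11 m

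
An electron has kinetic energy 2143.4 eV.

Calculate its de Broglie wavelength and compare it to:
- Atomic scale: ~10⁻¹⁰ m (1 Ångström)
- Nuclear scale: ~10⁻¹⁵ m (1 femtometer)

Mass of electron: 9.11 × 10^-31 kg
λ = 2.65 × 10^-11 m, which is between nuclear and atomic scales.

Using λ = h/√(2mKE):

KE = 2143.4 eV = 3.434 × 10^-16 J

λ = h/√(2mKE)
λ = (6.626 × 10^-34 J·s) / √(2 × 9.11 × 10^-31 kg × 3.434 × 10^-16 J)
λ = 2.65 × 10^-11 m

Comparison:
- Atomic scale (10⁻¹⁰ m): λ is 0.26× this size
- Nuclear scale (10⁻¹⁵ m): λ is 2.6e+04× this size

The wavelength is between nuclear and atomic scales.

This wavelength is appropriate for probing atomic structure but too large for nuclear physics experiments.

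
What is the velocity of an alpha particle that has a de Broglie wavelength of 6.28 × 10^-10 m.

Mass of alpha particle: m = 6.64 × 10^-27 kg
1.59 × 10^2 m/s

From the de Broglie relation λ = h/(mv), we solve for v:

v = h/(mλ)
v = (6.626 × 10^-34 J·s) / (6.64 × 10^-27 kg × 6.28 × 10^-10 m)
v = 1.59 × 10^2 m/s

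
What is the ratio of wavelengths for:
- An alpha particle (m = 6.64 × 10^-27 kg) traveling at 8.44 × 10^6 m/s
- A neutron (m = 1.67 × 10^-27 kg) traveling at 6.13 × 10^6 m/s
λ₁/λ₂ = 0.183

Using λ = h/(mv):

λ₁ = h/(m₁v₁) = 1.18 × 10^-14 m
λ₂ = h/(m₂v₂) = 6.47 × 10^-14 m

Ratio λ₁/λ₂ = (m₂v₂)/(m₁v₁)
         = (1.67 × 10^-27 kg × 6.13 × 10^6 m/s) / (6.64 × 10^-27 kg × 8.44 × 10^6 m/s)
         = 0.183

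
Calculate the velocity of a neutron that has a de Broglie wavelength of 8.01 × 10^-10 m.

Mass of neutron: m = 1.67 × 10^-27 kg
4.95 × 10^2 m/s

From the de Broglie relation λ = h/(mv), we solve for v:

v = h/(mλ)
v = (6.626 × 10^-34 J·s) / (1.67 × 10^-27 kg × 8.01 × 10^-10 m)
v = 4.95 × 10^2 m/s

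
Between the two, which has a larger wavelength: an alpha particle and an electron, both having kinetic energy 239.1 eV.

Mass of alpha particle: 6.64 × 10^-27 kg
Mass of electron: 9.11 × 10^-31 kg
The electron has the longer wavelength.

Using λ = h/√(2mKE):

For alpha particle: λ₁ = h/√(2m₁KE) = 9.29 × 10^-13 m
For electron: λ₂ = h/√(2m₂KE) = 7.93 × 10^-11 m

Since λ ∝ 1/√m at constant kinetic energy, the lighter particle has the longer wavelength.

The electron has the longer de Broglie wavelength.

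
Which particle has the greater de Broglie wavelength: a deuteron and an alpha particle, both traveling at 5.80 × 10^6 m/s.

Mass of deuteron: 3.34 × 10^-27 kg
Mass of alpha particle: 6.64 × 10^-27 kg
The deuteron has the longer wavelength.

Using λ = h/(mv), since both particles have the same velocity, the wavelength depends only on mass.

For deuteron: λ₁ = h/(m₁v) = 3.42 × 10^-14 m
For alpha particle: λ₂ = h/(m₂v) = 1.72 × 10^-14 m

Since λ ∝ 1/m at constant velocity, the lighter particle has the longer wavelength.

The deuteron has the longer de Broglie wavelength.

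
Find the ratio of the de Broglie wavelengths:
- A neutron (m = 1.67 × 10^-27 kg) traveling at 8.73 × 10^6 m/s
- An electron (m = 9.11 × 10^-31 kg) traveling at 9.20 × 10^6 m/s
λ₁/λ₂ = 5.75 × 10^-4

Using λ = h/(mv):

λ₁ = h/(m₁v₁) = 4.54 × 10^-14 m
λ₂ = h/(m₂v₂) = 7.91 × 10^-11 m

Ratio λ₁/λ₂ = (m₂v₂)/(m₁v₁)
         = (9.11 × 10^-31 kg × 9.20 × 10^6 m/s) / (1.67 × 10^-27 kg × 8.73 × 10^6 m/s)
         = 5.75 × 10^-4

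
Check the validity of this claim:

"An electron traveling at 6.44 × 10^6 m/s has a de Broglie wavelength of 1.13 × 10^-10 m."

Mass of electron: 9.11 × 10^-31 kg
True

The claim is correct.

Using λ = h/(mv):
λ = (6.626 × 10^-34 J·s) / (9.11 × 10^-31 kg × 6.44 × 10^6 m/s)
λ = 1.13 × 10^-10 m

This matches the claimed value.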